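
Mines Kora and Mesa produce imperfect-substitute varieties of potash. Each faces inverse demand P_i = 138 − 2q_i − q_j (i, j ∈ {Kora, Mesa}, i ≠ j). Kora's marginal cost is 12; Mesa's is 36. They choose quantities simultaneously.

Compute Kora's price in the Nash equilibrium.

65.6

Mine Kora's profit: π = q_{Kora}(138 − 2q_{Kora} − q_{Mesa}) − 12q_{Kora}.
∂π/∂q_{Kora} = 126 − 4q_{Kora} − q_{Mesa} = 0 ⇒ q_{Kora} = 31.5 − 0.25q_{Mesa}.
Similarly q_{Mesa} = 25.5 − 0.25q_{Kora}.
Plugging q_{Mesa} into Kora's best response: q_{Kora} = 31.5 − 0.25(25.5 − 0.25q_{Kora}) ⇒ 0.9375q_{Kora} = 25.125, so q_{Kora} = 26.8.
Then q_{Mesa} = 25.5 − 0.25·26.8 = 18.8.
P_{Kora} = 138 − 2·26.8 − 18.8 = 65.6.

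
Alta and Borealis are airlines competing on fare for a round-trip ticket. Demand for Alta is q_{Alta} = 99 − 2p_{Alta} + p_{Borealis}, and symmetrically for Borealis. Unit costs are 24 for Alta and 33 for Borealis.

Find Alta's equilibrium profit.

1372.88

Alta's profit: π = (p_{Alta} − 24)(99 − 2p_{Alta} + p_{Borealis}).
∂π/∂p_{Alta} = 147 − 4p_{Alta} + p_{Borealis} = 0 ⇒ p_{Alta} = 36.75 + 0.25p_{Borealis}.
Similarly p_{Borealis} = 41.25 + 0.25p_{Alta}.
Solving the two reaction functions simultaneously: (1 − (0.25)(0.25))p_{Alta} = 36.75 + 0.25·41.25, so 0.9375p_{Alta} = 47.0625 and p_{Alta} = 50.2.
Then p_{Borealis} = 41.25 + 0.25·50.2 = 53.8.
q_{Alta} = 99 − 2·50.2 + 53.8 = 52.4.
Profit = (50.2 − 24)·52.4 = 1372.88.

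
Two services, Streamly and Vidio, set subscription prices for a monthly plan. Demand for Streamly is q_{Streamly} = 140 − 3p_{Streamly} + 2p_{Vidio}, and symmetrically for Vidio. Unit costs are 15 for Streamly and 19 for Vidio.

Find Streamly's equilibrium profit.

3072

Streamly's profit: π = (p_{Streamly} − 15)(140 − 3p_{Streamly} + 2p_{Vidio}).
∂π/∂p_{Streamly} = 185 − 6p_{Streamly} + 2p_{Vidio} = 0 ⇒ p_{Streamly} = 185/6 + (1/3)p_{Vidio}.
Similarly p_{Vidio} = 197/6 + (1/3)p_{Streamly}.
Solving the two reaction functions simultaneously: (1 − (1/3)(1/3))p_{Streamly} = 185/6 + (1/3)·(197/6), so (8/9)p_{Streamly} = 376/9 and p_{Streamly} = 47.
Then p_{Vidio} = 197/6 + (1/3)·47 = 48.5.
q_{Streamly} = 140 − 3·47 + 2·48.5 = 96.
Profit = (47 − 15)·96 = 3072.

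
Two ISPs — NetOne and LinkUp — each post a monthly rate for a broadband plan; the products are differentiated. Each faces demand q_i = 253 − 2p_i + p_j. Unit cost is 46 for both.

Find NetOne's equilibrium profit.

9522

NetOne's profit: π = (p_{NetOne} − 46)(253 − 2p_{NetOne} + p_{LinkUp}).
∂π/∂p_{NetOne} = 345 − 4p_{NetOne} + p_{LinkUp} = 0 ⇒ p_{NetOne} = 86.25 + 0.25p_{LinkUp}.
Setting p_{NetOne} = p_{LinkUp} in the reaction function: p_{NetOne} = 86.25 + 0.25p_{NetOne}, so p_{NetOne} = 86.25 / 0.75 = 115.
q_{NetOne} = 253 − 2·115 + 115 = 138.
Profit = (115 − 46)·138 = 9522.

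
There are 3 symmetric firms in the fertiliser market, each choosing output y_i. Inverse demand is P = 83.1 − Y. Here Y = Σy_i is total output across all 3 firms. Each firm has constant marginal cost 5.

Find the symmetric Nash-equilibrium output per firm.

19.525

A representative firm's profit is π_i = y_i(83.1 − Y) − 5y_i, with Y = y_i + Σ_{j≠i} y_j.
First-order condition: 78.1 − 2y_i − Σ_{j≠i} y_j = 0.
Imposing symmetry (y_j = y for all j) turns Σ_{j≠i} y_j into 2y, so 78.1 = 4y and y = 19.525.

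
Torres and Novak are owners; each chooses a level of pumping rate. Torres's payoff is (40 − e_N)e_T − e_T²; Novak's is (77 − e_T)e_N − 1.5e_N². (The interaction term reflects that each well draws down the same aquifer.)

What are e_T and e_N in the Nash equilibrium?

8.6, 22.8

Expanding Torres's payoff: 40e_T − e_Ne_T − e_T².
∂π/∂e_T = 40 − e_N − 2e_T = 0, so e_T = 20 − 0.5e_N.
Likewise for Novak: e_N = 77/3 − (1/3)e_T.
Substituting the second reaction function into the first: e_T = 20 − 0.5(77/3 − (1/3)e_T), which gives (5/6)e_T = 43/6 ⇒ e_T = 8.6.
Then e_N = 77/3 − (1/3)·8.6 = 22.8.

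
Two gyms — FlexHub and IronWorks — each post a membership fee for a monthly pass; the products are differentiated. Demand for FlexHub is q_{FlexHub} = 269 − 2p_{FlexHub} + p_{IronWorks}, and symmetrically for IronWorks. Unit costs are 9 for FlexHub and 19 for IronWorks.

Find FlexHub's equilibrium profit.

FlexHub's profit: π = (p_{FlexHub} − 9)(269 − 2p_{FlexHub} + p_{IronWorks}).
∂π/∂p_{FlexHub} = 287 − 4p_{FlexHub} + p_{IronWorks} = 0 ⇒ p_{FlexHub} = 71.75 + 0.25p_{IronWorks}.
Similarly p_{IronWorks} = 76.75 + 0.25p_{FlexHub}.
Plugging p_{IronWorks} into FlexHub's best response: p_{FlexHub} = 71.75 + 0.25(76.75 + 0.25p_{FlexHub}) ⇒ 0.9375p_{FlexHub} = 90.9375, so p_{FlexHub} = 97.
Then p_{IronWorks} = 76.75 + 0.25·97 = 101.
q_{FlexHub} = 269 − 2·97 + 101 = 176.
Profit = (97 − 9)·176 = 15488.

15488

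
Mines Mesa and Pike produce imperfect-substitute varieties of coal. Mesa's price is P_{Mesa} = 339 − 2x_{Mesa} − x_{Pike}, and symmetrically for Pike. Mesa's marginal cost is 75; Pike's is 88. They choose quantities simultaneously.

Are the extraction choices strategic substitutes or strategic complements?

Mine Mesa's profit: π = x_{Mesa}(339 − 2x_{Mesa} − x_{Pike}) − 75x_{Mesa}.
∂π/∂x_{Mesa} = 264 − 4x_{Mesa} − x_{Pike} = 0 ⇒ x_{Mesa} = 66 − 0.25x_{Pike}.
The best-response slope dx_{Mesa}/dx_{Pike} = −0.25 < 0: the reaction function is downward-sloping, so the choices are strategic substitutes.

strategic substitutes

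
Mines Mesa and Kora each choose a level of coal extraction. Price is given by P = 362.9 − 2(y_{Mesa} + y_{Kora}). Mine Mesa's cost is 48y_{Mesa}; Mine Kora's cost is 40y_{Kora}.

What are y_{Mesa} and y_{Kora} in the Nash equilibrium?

51.15, 55.15

Mine Mesa's profit: π = y_{Mesa}(362.9 − 2(y_{Mesa} + y_{Kora})) − 48y_{Mesa}.
∂π/∂y_{Mesa} = 314.9 − 4y_{Mesa} − 2y_{Kora} = 0, so y_{Mesa} = 78.725 − 0.5y_{Kora}.
By the same steps for Kora: y_{Kora} = 80.725 − 0.5y_{Mesa}.
Substituting the second reaction function into the first: y_{Mesa} = 78.725 − 0.5(80.725 − 0.5y_{Mesa}), which gives 0.75y_{Mesa} = 38.3625 ⇒ y_{Mesa} = 51.15.
Then y_{Kora} = 80.725 − 0.5·51.15 = 55.15.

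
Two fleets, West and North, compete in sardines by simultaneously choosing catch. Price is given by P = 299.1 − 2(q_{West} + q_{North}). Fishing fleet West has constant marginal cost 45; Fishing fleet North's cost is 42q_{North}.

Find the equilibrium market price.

Fishing fleet West's profit: π = q_{West}(299.1 − 2(q_{West} + q_{North})) − 45q_{West}.
∂π/∂q_{West} = 254.1 − 4q_{West} − 2q_{North} = 0, so q_{West} = 63.525 − 0.5q_{North}.
By the same steps for North: q_{North} = 64.275 − 0.5q_{West}.
Solving the two reaction functions simultaneously: (1 − (−0.5)(−0.5))q_{West} = 63.525 − 0.5·64.275, so 0.75q_{West} = 31.3875 and q_{West} = 41.85.
Then q_{North} = 64.275 − 0.5·41.85 = 43.35.
Equilibrium price: P = 299.1 − 2·85.2 = 128.7.

128.7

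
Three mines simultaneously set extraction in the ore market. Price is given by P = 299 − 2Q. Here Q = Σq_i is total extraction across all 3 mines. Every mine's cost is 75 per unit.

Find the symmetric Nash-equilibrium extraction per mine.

28

A representative mine's profit is π_i = q_i(299 − 2Q) − 75q_i, with Q = q_i + Σ_{j≠i} q_j.
First-order condition: 224 − 4q_i − 2Σ_{j≠i} q_j = 0.
With identical mines, set every q_j = q: then 224 − 4q − 4q = 0, i.e. q = 224/8 = 28.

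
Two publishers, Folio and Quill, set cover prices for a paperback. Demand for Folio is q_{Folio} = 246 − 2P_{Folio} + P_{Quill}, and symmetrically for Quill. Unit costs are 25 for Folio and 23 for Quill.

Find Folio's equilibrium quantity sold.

146.8

Folio's profit: π = (P_{Folio} − 25)(246 − 2P_{Folio} + P_{Quill}).
∂π/∂P_{Folio} = 296 − 4P_{Folio} + P_{Quill} = 0 ⇒ P_{Folio} = 74 + 0.25P_{Quill}.
Similarly P_{Quill} = 73 + 0.25P_{Folio}.
Substituting the second reaction function into the first: P_{Folio} = 74 + 0.25(73 + 0.25P_{Folio}), which gives 0.9375P_{Folio} = 92.25 ⇒ P_{Folio} = 98.4.
Then P_{Quill} = 73 + 0.25·98.4 = 97.6.
q_{Folio} = 246 − 2·98.4 + 97.6 = 146.8.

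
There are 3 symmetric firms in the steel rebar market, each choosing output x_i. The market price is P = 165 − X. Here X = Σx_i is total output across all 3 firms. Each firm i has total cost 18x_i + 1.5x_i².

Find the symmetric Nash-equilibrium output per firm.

A representative firm's profit is π_i = x_i(165 − X) − 18x_i − 1.5x_i², with X = x_i + Σ_{j≠i} x_j.
First-order condition: 147 − 5x_i − Σ_{j≠i} x_j = 0.
With identical firms, set every x_j = x: then 147 − 5x − 2x = 0, i.e. x = 147/7 = 21.

21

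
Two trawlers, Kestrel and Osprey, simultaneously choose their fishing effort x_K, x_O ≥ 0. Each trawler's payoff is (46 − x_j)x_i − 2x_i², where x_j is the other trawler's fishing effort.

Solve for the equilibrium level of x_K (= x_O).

9.2

Kestrel's payoff is (46 − x_O)x_K − 2x_K².
∂π/∂x_K = 46 − x_O − 4x_K = 0, so x_K = 11.5 − 0.25x_O.
By symmetry x_O = x_K; substituting into the reaction function, 1.25x_K = 11.5 and x_K = 9.2.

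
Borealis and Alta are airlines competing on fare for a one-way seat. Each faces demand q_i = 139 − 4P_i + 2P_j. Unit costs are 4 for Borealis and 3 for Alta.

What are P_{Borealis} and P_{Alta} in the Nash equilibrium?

25.7, 25.3

Borealis's profit: π = (P_{Borealis} − 4)(139 − 4P_{Borealis} + 2P_{Alta}).
∂π/∂P_{Borealis} = 155 − 8P_{Borealis} + 2P_{Alta} = 0 ⇒ P_{Borealis} = 19.375 + 0.25P_{Alta}.
Similarly P_{Alta} = 18.875 + 0.25P_{Borealis}.
Plugging P_{Alta} into Borealis's best response: P_{Borealis} = 19.375 + 0.25(18.875 + 0.25P_{Borealis}) ⇒ 0.9375P_{Borealis} = 771/32, so P_{Borealis} = 25.7.
Then P_{Alta} = 18.875 + 0.25·25.7 = 25.3.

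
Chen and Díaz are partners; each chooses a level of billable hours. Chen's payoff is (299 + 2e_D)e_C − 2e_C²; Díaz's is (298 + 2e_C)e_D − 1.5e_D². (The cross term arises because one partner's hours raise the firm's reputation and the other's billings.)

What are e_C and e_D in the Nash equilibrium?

Expanding Chen's payoff: 299e_C + 2e_De_C − 2e_C².
∂π/∂e_C = 299 + 2e_D − 4e_C = 0, so e_C = 74.75 + 0.5e_D.
Likewise for Díaz: e_D = 298/3 + (2/3)e_C.
Substituting the second reaction function into the first: e_C = 74.75 + 0.5(298/3 + (2/3)e_C), which gives (2/3)e_C = 1493/12 ⇒ e_C = 186.625.
Then e_D = 298/3 + (2/3)·186.625 = 223.75.

186.625, 223.75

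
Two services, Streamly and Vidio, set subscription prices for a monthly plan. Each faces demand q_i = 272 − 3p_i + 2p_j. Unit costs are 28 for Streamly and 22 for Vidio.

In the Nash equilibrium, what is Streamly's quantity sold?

Streamly's profit: π = (p_{Streamly} − 28)(272 − 3p_{Streamly} + 2p_{Vidio}).
∂π/∂p_{Streamly} = 356 − 6p_{Streamly} + 2p_{Vidio} = 0 ⇒ p_{Streamly} = 178/3 + (1/3)p_{Vidio}.
Similarly p_{Vidio} = 169/3 + (1/3)p_{Streamly}.
Solving the two reaction functions simultaneously: (1 − (1/3)(1/3))p_{Streamly} = 178/3 + (1/3)·(169/3), so (8/9)p_{Streamly} = 703/9 and p_{Streamly} = 87.875.
Then p_{Vidio} = 169/3 + (1/3)·87.875 = 85.625.
q_{Streamly} = 272 − 3·87.875 + 2·85.625 = 179.625.

179.625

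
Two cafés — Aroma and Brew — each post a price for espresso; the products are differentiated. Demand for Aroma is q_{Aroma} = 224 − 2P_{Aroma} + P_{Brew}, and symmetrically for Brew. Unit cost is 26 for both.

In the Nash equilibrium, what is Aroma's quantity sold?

Aroma's profit: π = (P_{Aroma} − 26)(224 − 2P_{Aroma} + P_{Brew}).
∂π/∂P_{Aroma} = 276 − 4P_{Aroma} + P_{Brew} = 0 ⇒ P_{Aroma} = 69 + 0.25P_{Brew}.
By symmetry P_{Brew} = P_{Aroma}; substituting into the reaction function, 0.75P_{Aroma} = 69 and P_{Aroma} = 92.
q_{Aroma} = 224 − 2·92 + 92 = 132.

132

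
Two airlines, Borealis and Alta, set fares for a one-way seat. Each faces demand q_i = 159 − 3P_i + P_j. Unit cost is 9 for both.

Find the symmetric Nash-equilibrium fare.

Borealis's profit: π = (P_{Borealis} − 9)(159 − 3P_{Borealis} + P_{Alta}).
∂π/∂P_{Borealis} = 186 − 6P_{Borealis} + P_{Alta} = 0 ⇒ P_{Borealis} = 31 + (1/6)P_{Alta}.
Setting P_{Borealis} = P_{Alta} in the reaction function: P_{Borealis} = 31 + (1/6)P_{Borealis}, so P_{Borealis} = 31 / (5/6) = 37.2.

37.2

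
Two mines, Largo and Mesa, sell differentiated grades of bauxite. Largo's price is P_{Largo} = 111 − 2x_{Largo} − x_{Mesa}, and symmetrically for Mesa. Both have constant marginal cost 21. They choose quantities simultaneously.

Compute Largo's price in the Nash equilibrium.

57

Mine Largo's profit: π = x_{Largo}(111 − 2x_{Largo} − x_{Mesa}) − 21x_{Largo}.
∂π/∂x_{Largo} = 90 − 4x_{Largo} − x_{Mesa} = 0 ⇒ x_{Largo} = 22.5 − 0.25x_{Mesa}.
By symmetry x_{Mesa} = x_{Largo}; substituting into the reaction function, 1.25x_{Largo} = 22.5 and x_{Largo} = 18.
P_{Largo} = 111 − 2·18 − 18 = 57.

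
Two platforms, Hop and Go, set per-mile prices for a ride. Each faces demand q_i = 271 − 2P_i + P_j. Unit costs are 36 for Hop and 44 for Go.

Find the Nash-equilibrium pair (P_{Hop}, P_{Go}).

115.4, 118.6

Hop's profit: π = (P_{Hop} − 36)(271 − 2P_{Hop} + P_{Go}).
∂π/∂P_{Hop} = 343 − 4P_{Hop} + P_{Go} = 0 ⇒ P_{Hop} = 85.75 + 0.25P_{Go}.
Similarly P_{Go} = 89.75 + 0.25P_{Hop}.
Solving the two reaction functions simultaneously: (1 − (0.25)(0.25))P_{Hop} = 85.75 + 0.25·89.75, so 0.9375P_{Hop} = 108.1875 and P_{Hop} = 115.4.
Then P_{Go} = 89.75 + 0.25·115.4 = 118.6.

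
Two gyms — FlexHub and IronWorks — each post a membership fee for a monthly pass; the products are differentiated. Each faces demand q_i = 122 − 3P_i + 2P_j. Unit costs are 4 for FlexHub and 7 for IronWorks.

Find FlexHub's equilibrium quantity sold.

90.1875

FlexHub's profit: π = (P_{FlexHub} − 4)(122 − 3P_{FlexHub} + 2P_{IronWorks}).
∂π/∂P_{FlexHub} = 134 − 6P_{FlexHub} + 2P_{IronWorks} = 0 ⇒ P_{FlexHub} = 67/3 + (1/3)P_{IronWorks}.
Similarly P_{IronWorks} = 143/6 + (1/3)P_{FlexHub}.
Solving the two reaction functions simultaneously: (1 − (1/3)(1/3))P_{FlexHub} = 67/3 + (1/3)·(143/6), so (8/9)P_{FlexHub} = 545/18 and P_{FlexHub} = 34.0625.
Then P_{IronWorks} = 143/6 + (1/3)·34.0625 = 35.1875.
q_{FlexHub} = 122 − 3·34.0625 + 2·35.1875 = 90.1875.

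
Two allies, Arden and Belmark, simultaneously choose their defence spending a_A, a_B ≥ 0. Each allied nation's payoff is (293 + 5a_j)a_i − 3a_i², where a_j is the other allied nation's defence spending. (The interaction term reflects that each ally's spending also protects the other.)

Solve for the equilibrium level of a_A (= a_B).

Arden's payoff is (293 + 5a_B)a_A − 3a_A².
∂π/∂a_A = 293 + 5a_B − 6a_A = 0, so a_A = 293/6 + (5/6)a_B.
By symmetry a_B = a_A; substituting into the reaction function, (1/6)a_A = 293/6 and a_A = 293.

293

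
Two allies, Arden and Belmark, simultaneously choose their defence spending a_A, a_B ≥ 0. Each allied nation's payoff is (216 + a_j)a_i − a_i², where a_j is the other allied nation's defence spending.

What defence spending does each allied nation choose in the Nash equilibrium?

216

Arden's payoff is (216 + a_B)a_A − a_A².
∂π/∂a_A = 216 + a_B − 2a_A = 0, so a_A = 108 + 0.5a_B.
Setting a_A = a_B in the reaction function: a_A = 108 + 0.5a_A, so a_A = 108 / 0.5 = 216.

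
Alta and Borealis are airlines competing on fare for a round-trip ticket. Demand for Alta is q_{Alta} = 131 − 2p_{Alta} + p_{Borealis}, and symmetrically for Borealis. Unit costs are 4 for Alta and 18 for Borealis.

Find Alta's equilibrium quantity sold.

Alta's profit: π = (p_{Alta} − 4)(131 − 2p_{Alta} + p_{Borealis}).
∂π/∂p_{Alta} = 139 − 4p_{Alta} + p_{Borealis} = 0 ⇒ p_{Alta} = 34.75 + 0.25p_{Borealis}.
Similarly p_{Borealis} = 41.75 + 0.25p_{Alta}.
Solving the two reaction functions simultaneously: (1 − (0.25)(0.25))p_{Alta} = 34.75 + 0.25·41.75, so 0.9375p_{Alta} = 45.1875 and p_{Alta} = 48.2.
Then p_{Borealis} = 41.75 + 0.25·48.2 = 53.8.
q_{Alta} = 131 − 2·48.2 + 53.8 = 88.4.

88.4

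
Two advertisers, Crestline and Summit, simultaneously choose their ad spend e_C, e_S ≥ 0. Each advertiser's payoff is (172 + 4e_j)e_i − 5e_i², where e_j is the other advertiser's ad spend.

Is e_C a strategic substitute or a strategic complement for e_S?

strategic complements

Crestline's payoff is (172 + 4e_S)e_C − 5e_C².
∂π/∂e_C = 172 + 4e_S − 10e_C = 0, so e_C = 17.2 + 0.4e_S.
The best-response slope de_C/de_S = 0.4 > 0: the reaction function is upward-sloping, so the choices are strategic complements.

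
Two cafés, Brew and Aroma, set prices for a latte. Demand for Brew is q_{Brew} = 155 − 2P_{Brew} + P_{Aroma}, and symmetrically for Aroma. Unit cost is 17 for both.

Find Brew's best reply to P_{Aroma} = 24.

Brew's profit: π = (P_{Brew} − 17)(155 − 2P_{Brew} + P_{Aroma}).
∂π/∂P_{Brew} = 189 − 4P_{Brew} + P_{Aroma} = 0 ⇒ P_{Brew} = 47.25 + 0.25P_{Aroma}.
At P_{Aroma} = 24: P_{Brew} = 47.25 + 0.25·24 = 53.25.

53.25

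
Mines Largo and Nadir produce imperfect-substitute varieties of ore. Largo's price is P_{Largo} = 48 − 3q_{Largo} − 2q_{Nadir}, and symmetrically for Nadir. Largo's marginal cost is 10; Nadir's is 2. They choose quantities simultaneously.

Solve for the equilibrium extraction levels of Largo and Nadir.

Mine Largo's profit: π = q_{Largo}(48 − 3q_{Largo} − 2q_{Nadir}) − 10q_{Largo}.
∂π/∂q_{Largo} = 38 − 6q_{Largo} − 2q_{Nadir} = 0 ⇒ q_{Largo} = 19/3 − (1/3)q_{Nadir}.
Similarly q_{Nadir} = 23/3 − (1/3)q_{Largo}.
Substituting the second reaction function into the first: q_{Largo} = 19/3 − (1/3)(23/3 − (1/3)q_{Largo}), which gives (8/9)q_{Largo} = 34/9 ⇒ q_{Largo} = 4.25.
Then q_{Nadir} = 23/3 − (1/3)·4.25 = 6.25.

4.25, 6.25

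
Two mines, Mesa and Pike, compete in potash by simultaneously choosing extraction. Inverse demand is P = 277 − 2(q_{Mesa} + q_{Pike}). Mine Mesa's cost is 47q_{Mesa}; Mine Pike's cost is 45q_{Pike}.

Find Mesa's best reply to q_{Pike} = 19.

Mine Mesa's profit: π = q_{Mesa}(277 − 2(q_{Mesa} + q_{Pike})) − 47q_{Mesa}.
∂π/∂q_{Mesa} = 230 − 4q_{Mesa} − 2q_{Pike} = 0, so q_{Mesa} = 57.5 − 0.5q_{Pike}.
At q_{Pike} = 19: q_{Mesa} = 57.5 − 0.5·19 = 48.

48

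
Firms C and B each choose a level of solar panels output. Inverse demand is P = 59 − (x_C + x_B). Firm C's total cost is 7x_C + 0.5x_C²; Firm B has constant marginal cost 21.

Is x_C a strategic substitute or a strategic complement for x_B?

Firm C's profit: π = x_C(59 − (x_C + x_B)) − 7x_C − 0.5x_C².
∂π/∂x_C = 52 − 3x_C − x_B = 0, so x_C = 52/3 − (1/3)x_B.
The best-response slope dx_C/dx_B = −1/3 < 0: the reaction function is downward-sloping, so the choices are strategic substitutes.

strategic substitutes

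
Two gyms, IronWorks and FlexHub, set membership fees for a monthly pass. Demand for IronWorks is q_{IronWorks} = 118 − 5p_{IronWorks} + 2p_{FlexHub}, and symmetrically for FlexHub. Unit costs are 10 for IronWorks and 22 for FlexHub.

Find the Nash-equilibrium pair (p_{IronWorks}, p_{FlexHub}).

IronWorks's profit: π = (p_{IronWorks} − 10)(118 − 5p_{IronWorks} + 2p_{FlexHub}).
∂π/∂p_{IronWorks} = 168 − 10p_{IronWorks} + 2p_{FlexHub} = 0 ⇒ p_{IronWorks} = 16.8 + 0.2p_{FlexHub}.
Similarly p_{FlexHub} = 22.8 + 0.2p_{IronWorks}.
Substituting the second reaction function into the first: p_{IronWorks} = 16.8 + 0.2(22.8 + 0.2p_{IronWorks}), which gives 0.96p_{IronWorks} = 21.36 ⇒ p_{IronWorks} = 22.25.
Then p_{FlexHub} = 22.8 + 0.2·22.25 = 27.25.

22.25, 27.25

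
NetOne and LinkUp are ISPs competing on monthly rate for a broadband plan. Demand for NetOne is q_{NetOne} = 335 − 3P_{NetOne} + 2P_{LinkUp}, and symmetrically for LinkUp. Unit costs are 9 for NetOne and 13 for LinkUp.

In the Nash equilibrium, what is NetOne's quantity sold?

246.75

NetOne's profit: π = (P_{NetOne} − 9)(335 − 3P_{NetOne} + 2P_{LinkUp}).
∂π/∂P_{NetOne} = 362 − 6P_{NetOne} + 2P_{LinkUp} = 0 ⇒ P_{NetOne} = 181/3 + (1/3)P_{LinkUp}.
Similarly P_{LinkUp} = 187/3 + (1/3)P_{NetOne}.
Plugging P_{LinkUp} into NetOne's best response: P_{NetOne} = 181/3 + (1/3)(187/3 + (1/3)P_{NetOne}) ⇒ (8/9)P_{NetOne} = 730/9, so P_{NetOne} = 91.25.
Then P_{LinkUp} = 187/3 + (1/3)·91.25 = 92.75.
q_{NetOne} = 335 − 3·91.25 + 2·92.75 = 246.75.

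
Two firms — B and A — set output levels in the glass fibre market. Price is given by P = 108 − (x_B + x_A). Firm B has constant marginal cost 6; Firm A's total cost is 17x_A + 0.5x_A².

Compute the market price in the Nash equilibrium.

49

Firm B's profit: π = x_B(108 − (x_B + x_A)) − 6x_B.
∂π/∂x_B = 102 − 2x_B − x_A = 0, so x_B = 51 − 0.5x_A.
For A: ∂π/∂x_A = 91 − 3x_A − x_B = 0 ⇒ x_A = 91/3 − (1/3)x_B.
Solving the two reaction functions simultaneously: (1 − (−0.5)(−1/3))x_B = 51 − 0.5·(91/3), so (5/6)x_B = 215/6 and x_B = 43.
Then x_A = 91/3 − (1/3)·43 = 16.
Equilibrium price: P = 108 − 59 = 49.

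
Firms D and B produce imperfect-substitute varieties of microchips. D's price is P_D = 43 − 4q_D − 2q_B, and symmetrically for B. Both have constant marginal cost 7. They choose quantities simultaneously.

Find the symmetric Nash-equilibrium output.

3.6

Firm D's profit: π = q_D(43 − 4q_D − 2q_B) − 7q_D.
∂π/∂q_D = 36 − 8q_D − 2q_B = 0 ⇒ q_D = 4.5 − 0.25q_B.
The game is symmetric, so in equilibrium q_B = q_D: the reaction function gives 1.25q_D = 4.5, hence q_D = 3.6.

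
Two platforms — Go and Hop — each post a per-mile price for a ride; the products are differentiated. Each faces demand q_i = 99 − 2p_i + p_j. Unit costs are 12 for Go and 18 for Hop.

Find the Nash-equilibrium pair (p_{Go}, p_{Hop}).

41.8, 44.2

Go's profit: π = (p_{Go} − 12)(99 − 2p_{Go} + p_{Hop}).
∂π/∂p_{Go} = 123 − 4p_{Go} + p_{Hop} = 0 ⇒ p_{Go} = 30.75 + 0.25p_{Hop}.
Similarly p_{Hop} = 33.75 + 0.25p_{Go}.
Solving the two reaction functions simultaneously: (1 − (0.25)(0.25))p_{Go} = 30.75 + 0.25·33.75, so 0.9375p_{Go} = 39.1875 and p_{Go} = 41.8.
Then p_{Hop} = 33.75 + 0.25·41.8 = 44.2.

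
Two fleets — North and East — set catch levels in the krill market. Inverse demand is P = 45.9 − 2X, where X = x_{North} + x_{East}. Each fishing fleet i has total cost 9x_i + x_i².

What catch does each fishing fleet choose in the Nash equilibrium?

4.6125

Fishing fleet North's profit: π = x_{North}(45.9 − 2(x_{North} + x_{East})) − 9x_{North} − x_{North}².
∂π/∂x_{North} = 36.9 − 6x_{North} − 2x_{East} = 0, so x_{North} = 6.15 − (1/3)x_{East}.
Setting x_{North} = x_{East} in the reaction function: x_{North} = 6.15 − (1/3)x_{North}, so x_{North} = 6.15 / (4/3) = 4.6125.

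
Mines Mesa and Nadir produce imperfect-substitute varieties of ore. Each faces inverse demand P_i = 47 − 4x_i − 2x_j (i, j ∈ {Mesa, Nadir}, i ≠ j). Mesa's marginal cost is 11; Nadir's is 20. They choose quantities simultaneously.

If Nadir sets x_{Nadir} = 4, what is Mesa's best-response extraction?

3.5

Mine Mesa's profit: π = x_{Mesa}(47 − 4x_{Mesa} − 2x_{Nadir}) − 11x_{Mesa}.
∂π/∂x_{Mesa} = 36 − 8x_{Mesa} − 2x_{Nadir} = 0 ⇒ x_{Mesa} = 4.5 − 0.25x_{Nadir}.
At x_{Nadir} = 4: x_{Mesa} = 4.5 − 0.25·4 = 3.5.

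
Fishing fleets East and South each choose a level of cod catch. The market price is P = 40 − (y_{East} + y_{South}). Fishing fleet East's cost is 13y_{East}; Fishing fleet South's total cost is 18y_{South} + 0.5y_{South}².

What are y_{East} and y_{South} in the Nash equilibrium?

Fishing fleet East's profit: π = y_{East}(40 − (y_{East} + y_{South})) − 13y_{East}.
∂π/∂y_{East} = 27 − 2y_{East} − y_{South} = 0, so y_{East} = 13.5 − 0.5y_{South}.
For South: ∂π/∂y_{South} = 22 − 3y_{South} − y_{East} = 0 ⇒ y_{South} = 22/3 − (1/3)y_{East}.
Plugging y_{South} into East's best response: y_{East} = 13.5 − 0.5(22/3 − (1/3)y_{East}) ⇒ (5/6)y_{East} = 59/6, so y_{East} = 11.8.
Then y_{South} = 22/3 − (1/3)·11.8 = 3.4.

11.8, 3.4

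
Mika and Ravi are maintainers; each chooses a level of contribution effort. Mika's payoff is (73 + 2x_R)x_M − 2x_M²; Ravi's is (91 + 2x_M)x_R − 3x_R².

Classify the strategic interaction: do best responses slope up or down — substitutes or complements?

Expanding Mika's payoff: 73x_M + 2x_Rx_M − 2x_M².
∂π/∂x_M = 73 + 2x_R − 4x_M = 0, so x_M = 18.25 + 0.5x_R.
The best-response slope dx_M/dx_R = 0.5 > 0: the reaction function is upward-sloping, so the choices are strategic complements.

strategic complements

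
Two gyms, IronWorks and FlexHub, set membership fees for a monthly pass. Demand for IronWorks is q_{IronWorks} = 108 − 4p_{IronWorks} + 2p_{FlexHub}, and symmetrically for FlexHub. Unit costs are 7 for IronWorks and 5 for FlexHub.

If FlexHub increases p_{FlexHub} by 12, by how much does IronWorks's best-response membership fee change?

3

IronWorks's profit: π = (p_{IronWorks} − 7)(108 − 4p_{IronWorks} + 2p_{FlexHub}).
∂π/∂p_{IronWorks} = 136 − 8p_{IronWorks} + 2p_{FlexHub} = 0 ⇒ p_{IronWorks} = 17 + 0.25p_{FlexHub}.
The reaction-function slope is 0.25, so a 12-unit rise in p_{FlexHub} moves p_{IronWorks} by 0.25 × 12 = 3. IronWorks's best response rises — the actions are strategic complements.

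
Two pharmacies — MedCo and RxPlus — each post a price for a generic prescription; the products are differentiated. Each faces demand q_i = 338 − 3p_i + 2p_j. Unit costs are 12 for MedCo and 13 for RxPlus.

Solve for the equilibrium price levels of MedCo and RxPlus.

MedCo's profit: π = (p_{MedCo} − 12)(338 − 3p_{MedCo} + 2p_{RxPlus}).
∂π/∂p_{MedCo} = 374 − 6p_{MedCo} + 2p_{RxPlus} = 0 ⇒ p_{MedCo} = 187/3 + (1/3)p_{RxPlus}.
Similarly p_{RxPlus} = 377/6 + (1/3)p_{MedCo}.
Solving the two reaction functions simultaneously: (1 − (1/3)(1/3))p_{MedCo} = 187/3 + (1/3)·(377/6), so (8/9)p_{MedCo} = 1499/18 and p_{MedCo} = 93.6875.
Then p_{RxPlus} = 377/6 + (1/3)·93.6875 = 94.0625.

93.6875, 94.0625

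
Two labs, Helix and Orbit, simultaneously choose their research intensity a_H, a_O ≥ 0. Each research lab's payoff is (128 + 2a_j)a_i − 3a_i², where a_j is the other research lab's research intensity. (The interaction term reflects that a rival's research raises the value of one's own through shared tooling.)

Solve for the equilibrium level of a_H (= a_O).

Helix's payoff is (128 + 2a_O)a_H − 3a_H².
∂π/∂a_H = 128 + 2a_O − 6a_H = 0, so a_H = 64/3 + (1/3)a_O.
By symmetry a_O = a_H; substituting into the reaction function, (2/3)a_H = 64/3 and a_H = 32.

32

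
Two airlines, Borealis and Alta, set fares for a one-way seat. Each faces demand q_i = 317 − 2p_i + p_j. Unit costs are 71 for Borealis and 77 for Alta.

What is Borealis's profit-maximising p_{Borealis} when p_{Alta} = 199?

Borealis's profit: π = (p_{Borealis} − 71)(317 − 2p_{Borealis} + p_{Alta}).
∂π/∂p_{Borealis} = 459 − 4p_{Borealis} + p_{Alta} = 0 ⇒ p_{Borealis} = 114.75 + 0.25p_{Alta}.
At p_{Alta} = 199: p_{Borealis} = 114.75 + 0.25·199 = 164.5.

164.5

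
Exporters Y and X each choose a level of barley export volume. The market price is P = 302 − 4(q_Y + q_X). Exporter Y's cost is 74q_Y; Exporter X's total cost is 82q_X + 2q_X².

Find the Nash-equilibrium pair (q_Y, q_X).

Exporter Y's profit: π = q_Y(302 − 4(q_Y + q_X)) − 74q_Y.
∂π/∂q_Y = 228 − 8q_Y − 4q_X = 0, so q_Y = 28.5 − 0.5q_X.
For X: ∂π/∂q_X = 220 − 12q_X − 4q_Y = 0 ⇒ q_X = 55/3 − (1/3)q_Y.
Solving the two reaction functions simultaneously: (1 − (−0.5)(−1/3))q_Y = 28.5 − 0.5·(55/3), so (5/6)q_Y = 58/3 and q_Y = 23.2.
Then q_X = 55/3 − (1/3)·23.2 = 10.6.

23.2, 10.6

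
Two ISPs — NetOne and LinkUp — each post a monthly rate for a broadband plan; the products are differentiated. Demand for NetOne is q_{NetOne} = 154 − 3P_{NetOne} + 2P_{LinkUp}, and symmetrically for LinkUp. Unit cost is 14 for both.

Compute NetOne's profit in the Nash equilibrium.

3675

NetOne's profit: π = (P_{NetOne} − 14)(154 − 3P_{NetOne} + 2P_{LinkUp}).
∂π/∂P_{NetOne} = 196 − 6P_{NetOne} + 2P_{LinkUp} = 0 ⇒ P_{NetOne} = 98/3 + (1/3)P_{LinkUp}.
The game is symmetric, so in equilibrium P_{LinkUp} = P_{NetOne}: the reaction function gives (2/3)P_{NetOne} = 98/3, hence P_{NetOne} = 49.
q_{NetOne} = 154 − 3·49 + 2·49 = 105.
Profit = (49 − 14)·105 = 3675.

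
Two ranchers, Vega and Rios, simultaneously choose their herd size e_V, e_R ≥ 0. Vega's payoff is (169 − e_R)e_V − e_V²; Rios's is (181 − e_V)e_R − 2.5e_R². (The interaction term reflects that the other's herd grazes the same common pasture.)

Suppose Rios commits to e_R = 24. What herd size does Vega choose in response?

72.5

Expanding Vega's payoff: 169e_V − e_Re_V − e_V².
∂π/∂e_V = 169 − e_R − 2e_V = 0, so e_V = 84.5 − 0.5e_R.
At e_R = 24: e_V = 84.5 − 0.5·24 = 72.5.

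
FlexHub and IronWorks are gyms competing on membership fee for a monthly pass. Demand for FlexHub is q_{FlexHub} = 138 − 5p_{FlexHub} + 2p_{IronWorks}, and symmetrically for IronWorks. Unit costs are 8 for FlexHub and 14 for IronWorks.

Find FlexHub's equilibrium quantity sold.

74.375

FlexHub's profit: π = (p_{FlexHub} − 8)(138 − 5p_{FlexHub} + 2p_{IronWorks}).
∂π/∂p_{FlexHub} = 178 − 10p_{FlexHub} + 2p_{IronWorks} = 0 ⇒ p_{FlexHub} = 17.8 + 0.2p_{IronWorks}.
Similarly p_{IronWorks} = 20.8 + 0.2p_{FlexHub}.
Substituting the second reaction function into the first: p_{FlexHub} = 17.8 + 0.2(20.8 + 0.2p_{FlexHub}), which gives 0.96p_{FlexHub} = 21.96 ⇒ p_{FlexHub} = 22.875.
Then p_{IronWorks} = 20.8 + 0.2·22.875 = 25.375.
q_{FlexHub} = 138 − 5·22.875 + 2·25.375 = 74.375.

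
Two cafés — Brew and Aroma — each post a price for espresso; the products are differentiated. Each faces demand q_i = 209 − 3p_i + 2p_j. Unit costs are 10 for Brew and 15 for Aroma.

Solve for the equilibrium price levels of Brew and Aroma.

60.6875, 62.5625

Brew's profit: π = (p_{Brew} − 10)(209 − 3p_{Brew} + 2p_{Aroma}).
∂π/∂p_{Brew} = 239 − 6p_{Brew} + 2p_{Aroma} = 0 ⇒ p_{Brew} = 239/6 + (1/3)p_{Aroma}.
Similarly p_{Aroma} = 127/3 + (1/3)p_{Brew}.
Solving the two reaction functions simultaneously: (1 − (1/3)(1/3))p_{Brew} = 239/6 + (1/3)·(127/3), so (8/9)p_{Brew} = 971/18 and p_{Brew} = 60.6875.
Then p_{Aroma} = 127/3 + (1/3)·60.6875 = 62.5625.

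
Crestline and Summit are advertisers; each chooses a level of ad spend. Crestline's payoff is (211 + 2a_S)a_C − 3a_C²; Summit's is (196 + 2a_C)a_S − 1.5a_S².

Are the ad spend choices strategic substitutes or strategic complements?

Expanding Crestline's payoff: 211a_C + 2a_Sa_C − 3a_C².
∂π/∂a_C = 211 + 2a_S − 6a_C = 0, so a_C = 211/6 + (1/3)a_S.
The best-response slope da_C/da_S = 1/3 > 0: the reaction function is upward-sloping, so the choices are strategic complements.

strategic complements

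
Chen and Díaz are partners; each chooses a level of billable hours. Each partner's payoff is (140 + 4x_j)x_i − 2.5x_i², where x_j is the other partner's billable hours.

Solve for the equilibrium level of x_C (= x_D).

140

Chen's payoff is (140 + 4x_D)x_C − 2.5x_C².
∂π/∂x_C = 140 + 4x_D − 5x_C = 0, so x_C = 28 + 0.8x_D.
The game is symmetric, so in equilibrium x_D = x_C: the reaction function gives 0.2x_C = 28, hence x_C = 140.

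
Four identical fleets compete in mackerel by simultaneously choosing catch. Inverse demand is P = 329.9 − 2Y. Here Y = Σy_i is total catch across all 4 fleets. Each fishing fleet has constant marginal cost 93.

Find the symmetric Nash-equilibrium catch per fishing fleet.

23.69

A representative fishing fleet's profit is π_i = y_i(329.9 − 2Y) − 93y_i, with Y = y_i + Σ_{j≠i} y_j.
First-order condition: 236.9 − 4y_i − 2Σ_{j≠i} y_j = 0.
With identical fishing fleets, set every y_j = y: then 236.9 − 4y − 6y = 0, i.e. y = 236.9/10 = 23.69.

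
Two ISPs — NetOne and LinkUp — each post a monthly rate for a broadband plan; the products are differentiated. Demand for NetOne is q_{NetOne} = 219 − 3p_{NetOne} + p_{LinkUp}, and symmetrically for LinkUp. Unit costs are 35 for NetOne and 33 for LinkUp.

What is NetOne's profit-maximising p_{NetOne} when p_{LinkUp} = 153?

79.5

NetOne's profit: π = (p_{NetOne} − 35)(219 − 3p_{NetOne} + p_{LinkUp}).
∂π/∂p_{NetOne} = 324 − 6p_{NetOne} + p_{LinkUp} = 0 ⇒ p_{NetOne} = 54 + (1/6)p_{LinkUp}.
At p_{LinkUp} = 153: p_{NetOne} = 54 + (1/6)·153 = 79.5.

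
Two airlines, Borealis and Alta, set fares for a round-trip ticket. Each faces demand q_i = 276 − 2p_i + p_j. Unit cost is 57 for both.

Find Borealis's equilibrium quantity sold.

146

Borealis's profit: π = (p_{Borealis} − 57)(276 − 2p_{Borealis} + p_{Alta}).
∂π/∂p_{Borealis} = 390 − 4p_{Borealis} + p_{Alta} = 0 ⇒ p_{Borealis} = 97.5 + 0.25p_{Alta}.
The game is symmetric, so in equilibrium p_{Alta} = p_{Borealis}: the reaction function gives 0.75p_{Borealis} = 97.5, hence p_{Borealis} = 130.
q_{Borealis} = 276 − 2·130 + 130 = 146.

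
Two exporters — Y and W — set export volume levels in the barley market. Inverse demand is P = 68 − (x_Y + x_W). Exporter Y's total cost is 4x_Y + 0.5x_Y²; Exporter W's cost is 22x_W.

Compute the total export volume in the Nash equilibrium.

Exporter Y's profit: π = x_Y(68 − (x_Y + x_W)) − 4x_Y − 0.5x_Y².
∂π/∂x_Y = 64 − 3x_Y − x_W = 0, so x_Y = 64/3 − (1/3)x_W.
For W: ∂π/∂x_W = 46 − 2x_W − x_Y = 0 ⇒ x_W = 23 − 0.5x_Y.
Solving the two reaction functions simultaneously: (1 − (−1/3)(−0.5))x_Y = 64/3 − (1/3)·23, so (5/6)x_Y = 41/3 and x_Y = 16.4.
Then x_W = 23 − 0.5·16.4 = 14.8.
Total export volume: 16.4 + 14.8 = 31.2.

31.2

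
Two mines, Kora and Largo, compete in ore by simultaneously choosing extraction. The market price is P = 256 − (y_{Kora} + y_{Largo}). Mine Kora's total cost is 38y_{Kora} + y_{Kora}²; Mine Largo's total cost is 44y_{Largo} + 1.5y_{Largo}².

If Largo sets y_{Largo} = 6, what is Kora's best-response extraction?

Mine Kora's profit: π = y_{Kora}(256 − (y_{Kora} + y_{Largo})) − 38y_{Kora} − y_{Kora}².
∂π/∂y_{Kora} = 218 − 4y_{Kora} − y_{Largo} = 0, so y_{Kora} = 54.5 − 0.25y_{Largo}.
At y_{Largo} = 6: y_{Kora} = 54.5 − 0.25·6 = 53.

53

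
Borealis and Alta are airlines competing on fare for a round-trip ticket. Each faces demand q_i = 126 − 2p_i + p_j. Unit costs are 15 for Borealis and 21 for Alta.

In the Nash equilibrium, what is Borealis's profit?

2857.68

Borealis's profit: π = (p_{Borealis} − 15)(126 − 2p_{Borealis} + p_{Alta}).
∂π/∂p_{Borealis} = 156 − 4p_{Borealis} + p_{Alta} = 0 ⇒ p_{Borealis} = 39 + 0.25p_{Alta}.
Similarly p_{Alta} = 42 + 0.25p_{Borealis}.
Solving the two reaction functions simultaneously: (1 − (0.25)(0.25))p_{Borealis} = 39 + 0.25·42, so 0.9375p_{Borealis} = 49.5 and p_{Borealis} = 52.8.
Then p_{Alta} = 42 + 0.25·52.8 = 55.2.
q_{Borealis} = 126 − 2·52.8 + 55.2 = 75.6.
Profit = (52.8 − 15)·75.6 = 2857.68.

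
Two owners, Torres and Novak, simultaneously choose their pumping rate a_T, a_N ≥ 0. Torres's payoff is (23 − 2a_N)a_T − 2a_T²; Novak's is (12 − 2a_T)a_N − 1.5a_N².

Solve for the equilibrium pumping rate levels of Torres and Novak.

5.625, 0.25

Expanding Torres's payoff: 23a_T − 2a_Na_T − 2a_T².
∂π/∂a_T = 23 − 2a_N − 4a_T = 0, so a_T = 5.75 − 0.5a_N.
Likewise for Novak: a_N = 4 − (2/3)a_T.
Substituting the second reaction function into the first: a_T = 5.75 − 0.5(4 − (2/3)a_T), which gives (2/3)a_T = 3.75 ⇒ a_T = 5.625.
Then a_N = 4 − (2/3)·5.625 = 0.25.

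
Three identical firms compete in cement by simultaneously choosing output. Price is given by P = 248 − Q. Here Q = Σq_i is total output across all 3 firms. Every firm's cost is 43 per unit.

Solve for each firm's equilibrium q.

A representative firm's profit is π_i = q_i(248 − Q) − 43q_i, with Q = q_i + Σ_{j≠i} q_j.
First-order condition: 205 − 2q_i − Σ_{j≠i} q_j = 0.
Imposing symmetry (q_j = q for all j) turns Σ_{j≠i} q_j into 2q, so 205 = 4q and q = 51.25.

51.25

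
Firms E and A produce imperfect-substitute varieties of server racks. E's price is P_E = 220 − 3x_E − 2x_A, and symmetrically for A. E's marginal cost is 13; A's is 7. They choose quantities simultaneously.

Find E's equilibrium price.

Firm E's profit: π = x_E(220 − 3x_E − 2x_A) − 13x_E.
∂π/∂x_E = 207 − 6x_E − 2x_A = 0 ⇒ x_E = 34.5 − (1/3)x_A.
Similarly x_A = 35.5 − (1/3)x_E.
Solving the two reaction functions simultaneously: (1 − (−1/3)(−1/3))x_E = 34.5 − (1/3)·35.5, so (8/9)x_E = 68/3 and x_E = 25.5.
Then x_A = 35.5 − (1/3)·25.5 = 27.
P_E = 220 − 3·25.5 − 2·27 = 89.5.

89.5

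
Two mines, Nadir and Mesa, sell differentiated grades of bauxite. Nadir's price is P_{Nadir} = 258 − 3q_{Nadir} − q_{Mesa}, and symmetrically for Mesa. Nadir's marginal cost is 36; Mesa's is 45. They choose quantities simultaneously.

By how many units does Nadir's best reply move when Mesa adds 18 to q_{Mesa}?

-3

Mine Nadir's profit: π = q_{Nadir}(258 − 3q_{Nadir} − q_{Mesa}) − 36q_{Nadir}.
∂π/∂q_{Nadir} = 222 − 6q_{Nadir} − q_{Mesa} = 0 ⇒ q_{Nadir} = 37 − (1/6)q_{Mesa}.
The reaction-function slope is −1/6, so an 18-unit rise in q_{Mesa} moves q_{Nadir} by −1/6 × 18 = −3. Nadir's best response falls — the actions are strategic substitutes.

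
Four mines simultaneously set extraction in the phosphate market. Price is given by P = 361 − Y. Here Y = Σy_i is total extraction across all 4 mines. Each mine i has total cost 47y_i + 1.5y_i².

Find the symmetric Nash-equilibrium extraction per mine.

A representative mine's profit is π_i = y_i(361 − Y) − 47y_i − 1.5y_i², with Y = y_i + Σ_{j≠i} y_j.
First-order condition: 314 − 5y_i − Σ_{j≠i} y_j = 0.
Imposing symmetry (y_j = y for all j) turns Σ_{j≠i} y_j into 3y, so 314 = 8y and y = 39.25.

39.25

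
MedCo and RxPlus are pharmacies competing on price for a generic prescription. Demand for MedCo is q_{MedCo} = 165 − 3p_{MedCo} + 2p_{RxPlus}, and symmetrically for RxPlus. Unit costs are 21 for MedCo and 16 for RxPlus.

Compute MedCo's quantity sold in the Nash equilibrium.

MedCo's profit: π = (p_{MedCo} − 21)(165 − 3p_{MedCo} + 2p_{RxPlus}).
∂π/∂p_{MedCo} = 228 − 6p_{MedCo} + 2p_{RxPlus} = 0 ⇒ p_{MedCo} = 38 + (1/3)p_{RxPlus}.
Similarly p_{RxPlus} = 35.5 + (1/3)p_{MedCo}.
Solving the two reaction functions simultaneously: (1 − (1/3)(1/3))p_{MedCo} = 38 + (1/3)·35.5, so (8/9)p_{MedCo} = 299/6 and p_{MedCo} = 56.0625.
Then p_{RxPlus} = 35.5 + (1/3)·56.0625 = 54.1875.
q_{MedCo} = 165 − 3·56.0625 + 2·54.1875 = 105.1875.

105.1875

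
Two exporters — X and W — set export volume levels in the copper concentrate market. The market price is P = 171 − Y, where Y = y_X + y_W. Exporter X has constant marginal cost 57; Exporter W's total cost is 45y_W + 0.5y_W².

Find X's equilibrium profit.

Exporter X's profit: π = y_X(171 − (y_X + y_W)) − 57y_X.
∂π/∂y_X = 114 − 2y_X − y_W = 0, so y_X = 57 − 0.5y_W.
For W: ∂π/∂y_W = 126 − 3y_W − y_X = 0 ⇒ y_W = 42 − (1/3)y_X.
Plugging y_W into X's best response: y_X = 57 − 0.5(42 − (1/3)y_X) ⇒ (5/6)y_X = 36, so y_X = 43.2.
Then y_W = 42 − (1/3)·43.2 = 27.6.
Price P = 171 − 70.8 = 100.2.
X's profit: (100.2 − 57)·43.2 = 1866.24.

1866.24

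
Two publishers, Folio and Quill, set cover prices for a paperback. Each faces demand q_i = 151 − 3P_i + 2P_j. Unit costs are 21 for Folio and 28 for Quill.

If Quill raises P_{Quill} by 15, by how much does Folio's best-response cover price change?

5

Folio's profit: π = (P_{Folio} − 21)(151 − 3P_{Folio} + 2P_{Quill}).
∂π/∂P_{Folio} = 214 − 6P_{Folio} + 2P_{Quill} = 0 ⇒ P_{Folio} = 107/3 + (1/3)P_{Quill}.
The reaction-function slope is 1/3, so a 15-unit rise in P_{Quill} moves P_{Folio} by 1/3 × 15 = 5. Folio's best response rises — the actions are strategic complements.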